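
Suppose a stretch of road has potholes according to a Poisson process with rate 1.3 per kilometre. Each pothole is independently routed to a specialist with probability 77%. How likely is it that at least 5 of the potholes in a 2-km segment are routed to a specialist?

Thinning: the potholes that are routed to a specialist themselves form a Poisson process with rate 0.77 × 1.3 = 1.001 per kilometre.
Over the interval, μ = 1.001 × 2 = 2.002 (a 2-km segment = 2 kilometres).
P(N ≥ 5) = 1 − P(N ≤ 4) ≈ 0.0528.

0.0528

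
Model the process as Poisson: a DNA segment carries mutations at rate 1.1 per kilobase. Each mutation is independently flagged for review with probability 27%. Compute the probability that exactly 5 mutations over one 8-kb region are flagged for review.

0.0586

Thinning: the mutations that are flagged for review themselves form a Poisson process with rate 0.27 × 1.1 = 0.297 per kilobase.
Over the interval, μ = 0.297 × 8 = 2.376 (an 8-kb region = 8 kilobases).
P(N = 5) = e^(−2.376) · 2.376^5/5! ≈ 0.0586.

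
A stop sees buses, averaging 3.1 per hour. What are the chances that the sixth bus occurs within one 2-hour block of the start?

0.5859

Over the interval, μ = 3.1 × 2 = 6.2 (a 2-hour block = 2 hours).
The sixth arrival falls in the interval iff at least 6 events occur there: P(S_6 ≤ t) = P(N ≥ 6) = 1 − P(N ≤ 5) ≈ 0.5859.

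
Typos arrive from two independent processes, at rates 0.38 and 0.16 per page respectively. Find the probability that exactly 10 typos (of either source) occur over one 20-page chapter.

0.1214

Independent Poisson processes superpose: combined rate λ = 0.38 + 0.16 = 0.54 per page.
Over the interval, μ = 0.54 × 20 = 10.8 (a 20-page chapter = 20 pages).
P(N = 10) = e^(−10.8) · 10.8^10/10! ≈ 0.1214.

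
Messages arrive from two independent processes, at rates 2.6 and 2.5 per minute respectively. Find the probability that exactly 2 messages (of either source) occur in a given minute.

Independent Poisson processes superpose: combined rate λ = 2.6 + 2.5 = 5.1 per minute.
So μ = 5.1.
P(N = 2) = e^(−5.1) · 5.1^2/2! ≈ 0.0793.

0.0793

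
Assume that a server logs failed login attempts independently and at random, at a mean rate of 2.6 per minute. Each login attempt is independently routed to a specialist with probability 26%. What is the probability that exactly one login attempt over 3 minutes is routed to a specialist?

0.2669

Thinning: the login attempts that are routed to a specialist themselves form a Poisson process with rate 0.26 × 2.6 = 0.676 per minute.
Over the interval, μ = 0.676 × 3 = 2.028 (3 minutes).
P(N = 1) = e^(−2.028) · 2.028^1/1! ≈ 0.2669.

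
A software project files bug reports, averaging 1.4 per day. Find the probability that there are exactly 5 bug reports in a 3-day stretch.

Over the interval, μ = 1.4 × 3 = 4.2 (a 3-day stretch = 3 days).
P(N = 5) = e^(−μ) μ^5/5! = e^(−4.2) · 4.2^5/120 ≈ 0.1633.

0.1633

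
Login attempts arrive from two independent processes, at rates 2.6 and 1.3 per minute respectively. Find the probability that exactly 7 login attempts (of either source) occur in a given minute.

0.0551

Independent Poisson processes superpose: combined rate λ = 2.6 + 1.3 = 3.9 per minute.
So μ = 3.9.
P(N = 7) = e^(−3.9) · 3.9^7/7! ≈ 0.0551.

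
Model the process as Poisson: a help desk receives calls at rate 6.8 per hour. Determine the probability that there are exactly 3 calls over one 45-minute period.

0.1348

Over the interval, μ = 6.8 × 0.75 = 5.1 (a 45-minute period = 0.75 hours).
P(N = 3) = e^(−μ) μ^3/3! = e^(−5.1) · 5.1^3/6 ≈ 0.1348.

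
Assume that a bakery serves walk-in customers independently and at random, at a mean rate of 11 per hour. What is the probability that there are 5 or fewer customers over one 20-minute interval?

Over the interval, μ = 11 × 1/3 ≈ 3.66667 (a 20-minute interval = 1/3 hours).
P(N ≤ 5) = Σ_{j=0}^{5} e^(−μ) μ^j/j! ≈ 0.8348.

0.8348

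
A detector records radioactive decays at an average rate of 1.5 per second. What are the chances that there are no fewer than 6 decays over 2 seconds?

Over the interval, μ = 1.5 × 2 = 3 (2 seconds).
P(N ≥ 6) = 1 − P(N ≤ 5) = 1 − Σ_{j=0}^{5} e^(−μ) μ^j/j! ≈ 0.0839.

0.0839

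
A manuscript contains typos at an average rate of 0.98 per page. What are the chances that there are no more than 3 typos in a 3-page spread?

Over the interval, μ = 0.98 × 3 = 2.94 (a 3-page spread = 3 pages).
P(N ≤ 3) = Σ_{j=0}^{3} e^(−μ) μ^j/j! ≈ 0.6607.

0.6607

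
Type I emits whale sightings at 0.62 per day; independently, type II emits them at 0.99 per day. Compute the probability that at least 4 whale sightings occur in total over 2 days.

Independent Poisson processes superpose: combined rate λ = 0.62 + 0.99 = 1.61 per day.
Over the interval, μ = 1.61 × 2 = 3.22 (2 days).
P(N ≥ 4) = 1 − P(N ≤ 3) ≈ 0.4019.

0.4019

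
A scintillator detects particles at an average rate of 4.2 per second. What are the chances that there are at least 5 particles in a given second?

0.4102

With mean μ = 4.2 per second,
P(N ≥ 5) = 1 − P(N ≤ 4) = 1 − Σ_{j=0}^{4} e^(−μ) μ^j/j! ≈ 0.4102.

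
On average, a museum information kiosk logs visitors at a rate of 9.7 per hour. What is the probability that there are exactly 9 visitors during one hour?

0.1284

With mean μ = 9.7 per hour,
P(N = 9) = e^(−μ) μ^9/9! = e^(−9.7) · 9.7^9/362880 ≈ 0.1284.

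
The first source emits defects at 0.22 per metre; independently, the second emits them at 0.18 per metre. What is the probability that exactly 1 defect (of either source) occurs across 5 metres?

0.2707

Independent Poisson processes superpose: combined rate λ = 0.22 + 0.18 = 0.4 per metre.
Over the interval, μ = 0.4 × 5 = 2 (5 metres).
P(N = 1) = e^(−2) · 2^1/1! ≈ 0.2707.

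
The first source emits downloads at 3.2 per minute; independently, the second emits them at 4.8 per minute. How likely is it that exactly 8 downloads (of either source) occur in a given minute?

0.1396

Independent Poisson processes superpose: combined rate λ = 3.2 + 4.8 = 8 per minute.
So μ = 8.
P(N = 8) = e^(−8) · 8^8/8! ≈ 0.1396.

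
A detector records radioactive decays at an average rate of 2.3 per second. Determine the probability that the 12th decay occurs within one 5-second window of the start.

Over the interval, μ = 2.3 × 5 = 11.5 (a 5-second window = 5 seconds).
The 12th arrival falls in the interval iff at least 12 events occur there: P(S_12 ≤ t) = P(N ≥ 12) = 1 − P(N ≤ 11) ≈ 0.4802.

0.4802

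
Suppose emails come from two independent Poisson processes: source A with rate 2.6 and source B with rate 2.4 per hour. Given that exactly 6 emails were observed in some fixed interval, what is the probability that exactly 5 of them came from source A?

0.1095

Given the total, each event is independently from source A with probability p = λ_A/(λ_A+λ_B) = 2.6/5 = 0.5200.
So K ~ Binomial(6, 2.6/5): P(K = 5) = C(6,5) · (2.6/5)^5 · (2.4/5)^1 ≈ 0.1095.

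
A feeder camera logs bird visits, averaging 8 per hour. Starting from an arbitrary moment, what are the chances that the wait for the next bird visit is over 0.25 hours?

0.1353

The wait for the next event is exponential with rate λ = 8 per hour.
P(T > 0.25) = e^(−λt) = e^(−8 × 0.25) = e^(−2) ≈ 0.1353.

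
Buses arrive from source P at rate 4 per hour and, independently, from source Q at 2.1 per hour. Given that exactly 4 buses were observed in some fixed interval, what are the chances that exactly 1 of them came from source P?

Given the total, each event is independently from source P with probability p = λ_P/(λ_P+λ_Q) = 4/6.1 ≈ 0.6557.
So K ~ Binomial(4, 4/6.1): P(K = 1) = C(4,1) · (4/6.1)^1 · (2.1/6.1)^3 ≈ 0.1070.

0.1070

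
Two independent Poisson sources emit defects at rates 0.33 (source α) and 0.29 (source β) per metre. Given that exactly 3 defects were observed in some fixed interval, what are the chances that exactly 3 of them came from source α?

Given the total, each event is independently from source α with probability p = λ_α/(λ_α+λ_β) = 0.33/0.62 ≈ 0.5323.
So K ~ Binomial(3, 0.33/0.62): P(K = 3) = C(3,3) · (0.33/0.62)^3 · (0.29/0.62)^0 ≈ 0.1508.

0.1508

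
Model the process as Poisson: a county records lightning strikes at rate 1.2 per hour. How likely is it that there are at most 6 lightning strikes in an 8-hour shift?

Over the interval, μ = 1.2 × 8 = 9.6 (an 8-hour shift = 8 hours).
P(N ≤ 6) = Σ_{j=0}^{6} e^(−μ) μ^j/j! ≈ 0.1574.

0.1574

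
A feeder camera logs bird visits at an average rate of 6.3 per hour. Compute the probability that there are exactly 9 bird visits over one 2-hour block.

Over the interval, μ = 6.3 × 2 = 12.6 (a 2-hour block = 2 hours).
P(N = 9) = e^(−μ) μ^9/9! = e^(−12.6) · 12.6^9/362880 ≈ 0.0744.

0.0744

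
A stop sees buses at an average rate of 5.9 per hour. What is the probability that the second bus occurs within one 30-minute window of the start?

0.7933

Over the interval, μ = 5.9 × 0.5 = 2.95 (a 30-minute window = 0.5 hours).
The second arrival falls in the interval iff at least 2 events occur there: P(S_2 ≤ t) = P(N ≥ 2) = 1 − P(N ≤ 1) ≈ 0.7933.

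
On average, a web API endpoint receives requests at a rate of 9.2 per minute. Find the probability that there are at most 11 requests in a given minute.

0.7832

With mean μ = 9.2 per minute,
P(N ≤ 11) = Σ_{j=0}^{11} e^(−μ) μ^j/j! ≈ 0.7832.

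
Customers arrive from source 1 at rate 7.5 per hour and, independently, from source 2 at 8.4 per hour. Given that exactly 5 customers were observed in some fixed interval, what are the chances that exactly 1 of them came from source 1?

Given the total, each event is independently from source 1 with probability p = λ_1/(λ_1+λ_2) = 7.5/15.9 ≈ 0.4717.
So K ~ Binomial(5, 7.5/15.9): P(K = 1) = C(5,1) · (7.5/15.9)^1 · (8.4/15.9)^4 ≈ 0.1837.

0.1837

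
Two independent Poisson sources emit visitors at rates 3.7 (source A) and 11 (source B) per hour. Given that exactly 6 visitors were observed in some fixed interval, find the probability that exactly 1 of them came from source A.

Given the total, each event is independently from source A with probability p = λ_A/(λ_A+λ_B) = 3.7/14.7 ≈ 0.2517.
So K ~ Binomial(6, 3.7/14.7): P(K = 1) = C(6,1) · (3.7/14.7)^1 · (11/14.7)^5 ≈ 0.3543.

0.3543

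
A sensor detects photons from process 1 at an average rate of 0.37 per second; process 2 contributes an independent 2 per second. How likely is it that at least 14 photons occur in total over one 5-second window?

Independent Poisson processes superpose: combined rate λ = 0.37 + 2 = 2.37 per second.
Over the interval, μ = 2.37 × 5 = 11.85 (a 5-second window = 5 seconds).
P(N ≥ 14) = 1 − P(N ≤ 13) ≈ 0.3027.

0.3027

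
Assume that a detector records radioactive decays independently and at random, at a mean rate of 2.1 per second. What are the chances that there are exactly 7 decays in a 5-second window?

0.0769

Over the interval, μ = 2.1 × 5 = 10.5 (a 5-second window = 5 seconds).
P(N = 7) = e^(−μ) μ^7/7! = e^(−10.5) · 10.5^7/5040 ≈ 0.0769.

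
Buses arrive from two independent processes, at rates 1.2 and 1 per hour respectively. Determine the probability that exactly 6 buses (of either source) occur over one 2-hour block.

Independent Poisson processes superpose: combined rate λ = 1.2 + 1 = 2.2 per hour.
Over the interval, μ = 2.2 × 2 = 4.4 (a 2-hour block = 2 hours).
P(N = 6) = e^(−4.4) · 4.4^6/6! ≈ 0.1237.

0.1237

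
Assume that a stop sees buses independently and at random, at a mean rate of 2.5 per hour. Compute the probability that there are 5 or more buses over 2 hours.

0.5595

Over the interval, μ = 2.5 × 2 = 5 (2 hours).
P(N ≥ 5) = 1 − P(N ≤ 4) = 1 − Σ_{j=0}^{4} e^(−μ) μ^j/j! ≈ 0.5595.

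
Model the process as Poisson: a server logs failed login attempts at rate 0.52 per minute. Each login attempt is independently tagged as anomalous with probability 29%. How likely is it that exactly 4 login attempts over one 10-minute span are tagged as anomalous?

Thinning: the login attempts that are tagged as anomalous themselves form a Poisson process with rate 0.29 × 0.52 = 0.1508 per minute.
Over the interval, μ = 0.1508 × 10 = 1.508 (a 10-minute span = 10 minutes).
P(N = 4) = e^(−1.508) · 1.508^4/4! ≈ 0.0477.

0.0477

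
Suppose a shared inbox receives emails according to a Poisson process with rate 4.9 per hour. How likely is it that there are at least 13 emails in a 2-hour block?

0.1899

Over the interval, μ = 4.9 × 2 = 9.8 (a 2-hour block = 2 hours).
P(N ≥ 13) = 1 − P(N ≤ 12) = 1 − Σ_{j=0}^{12} e^(−μ) μ^j/j! ≈ 0.1899.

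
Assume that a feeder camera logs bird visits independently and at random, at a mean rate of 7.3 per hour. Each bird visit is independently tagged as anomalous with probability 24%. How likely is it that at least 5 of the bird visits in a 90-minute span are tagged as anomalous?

Thinning: the bird visits that are tagged as anomalous themselves form a Poisson process with rate 0.24 × 7.3 = 1.752 per hour.
Over the interval, μ = 1.752 × 1.5 = 2.628 (a 90-minute span = 1.5 hours).
P(N ≥ 5) = 1 − P(N ≤ 4) ≈ 0.1266.

0.1266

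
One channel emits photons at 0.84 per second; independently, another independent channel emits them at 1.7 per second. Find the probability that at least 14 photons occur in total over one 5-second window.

0.3940

Independent Poisson processes superpose: combined rate λ = 0.84 + 1.7 = 2.54 per second.
Over the interval, μ = 2.54 × 5 = 12.7 (a 5-second window = 5 seconds).
P(N ≥ 14) = 1 − P(N ≤ 13) ≈ 0.3940.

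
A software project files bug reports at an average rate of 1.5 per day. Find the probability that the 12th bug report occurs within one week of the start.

0.3613

Over the interval, μ = 1.5 × 7 = 10.5 (a week = 7 days).
The 12th arrival falls in the interval iff at least 12 events occur there: P(S_12 ≤ t) = P(N ≥ 12) = 1 − P(N ≤ 11) ≈ 0.3613.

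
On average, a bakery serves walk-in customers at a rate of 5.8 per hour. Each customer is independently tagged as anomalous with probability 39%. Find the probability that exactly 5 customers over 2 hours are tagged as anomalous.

0.1713

Thinning: the customers that are tagged as anomalous themselves form a Poisson process with rate 0.39 × 5.8 = 2.262 per hour.
Over the interval, μ = 2.262 × 2 = 4.524 (2 hours).
P(N = 5) = e^(−4.524) · 4.524^5/5! ≈ 0.1713.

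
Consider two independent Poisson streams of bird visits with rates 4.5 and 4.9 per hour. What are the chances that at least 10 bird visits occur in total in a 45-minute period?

0.1746

Independent Poisson processes superpose: combined rate λ = 4.5 + 4.9 = 9.4 per hour.
Over the interval, μ = 9.4 × 0.75 = 7.05 (a 45-minute period = 0.75 hours).
P(N ≥ 10) = 1 − P(N ≤ 9) ≈ 0.1746.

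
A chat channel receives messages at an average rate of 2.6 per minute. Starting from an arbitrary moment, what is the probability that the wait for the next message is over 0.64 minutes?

The wait for the next event is exponential with rate λ = 2.6 per minute.
P(T > 0.64) = e^(−λt) = e^(−2.6 × 0.64) = e^(−1.664) ≈ 0.1894.

0.1894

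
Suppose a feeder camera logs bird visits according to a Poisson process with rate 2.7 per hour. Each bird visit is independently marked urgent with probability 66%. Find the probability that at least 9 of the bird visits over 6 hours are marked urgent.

Thinning: the bird visits that are marked urgent themselves form a Poisson process with rate 0.66 × 2.7 = 1.782 per hour.
Over the interval, μ = 1.782 × 6 = 10.692 (6 hours).
P(N ≥ 9) = 1 − P(N ≤ 8) ≈ 0.7395.

0.7395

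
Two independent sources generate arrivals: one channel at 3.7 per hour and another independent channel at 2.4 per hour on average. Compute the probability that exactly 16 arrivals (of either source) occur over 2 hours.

Independent Poisson processes superpose: combined rate λ = 3.7 + 2.4 = 6.1 per hour.
Over the interval, μ = 6.1 × 2 = 12.2 (2 hours).
P(N = 16) = e^(−12.2) · 12.2^16/16! ≈ 0.0579.

0.0579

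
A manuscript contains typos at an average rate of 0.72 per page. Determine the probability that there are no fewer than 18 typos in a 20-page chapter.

0.2025

Over the interval, μ = 0.72 × 20 = 14.4 (a 20-page chapter = 20 pages).
P(N ≥ 18) = 1 − P(N ≤ 17) = 1 − Σ_{j=0}^{17} e^(−μ) μ^j/j! ≈ 0.2025.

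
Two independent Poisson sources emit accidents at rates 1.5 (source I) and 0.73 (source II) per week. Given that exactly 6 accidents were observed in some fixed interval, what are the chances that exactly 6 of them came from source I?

0.0926

Given the total, each event is independently from source I with probability p = λ_I/(λ_I+λ_II) = 1.5/2.23 ≈ 0.6726.
So K ~ Binomial(6, 1.5/2.23): P(K = 6) = C(6,6) · (1.5/2.23)^6 · (0.73/2.23)^0 ≈ 0.0926.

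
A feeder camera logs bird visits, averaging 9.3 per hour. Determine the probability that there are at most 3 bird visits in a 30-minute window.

Over the interval, μ = 9.3 × 0.5 = 4.65 (a 30-minute window = 0.5 hours).
P(N ≤ 3) = Σ_{j=0}^{3} e^(−μ) μ^j/j! ≈ 0.3176.

0.3176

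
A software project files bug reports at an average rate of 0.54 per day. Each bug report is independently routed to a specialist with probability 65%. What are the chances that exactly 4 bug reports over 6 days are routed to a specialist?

Thinning: the bug reports that are routed to a specialist themselves form a Poisson process with rate 0.65 × 0.54 = 0.351 per day.
Over the interval, μ = 0.351 × 6 = 2.106 (6 days).
P(N = 4) = e^(−2.106) · 2.106^4/4! ≈ 0.0998.

0.0998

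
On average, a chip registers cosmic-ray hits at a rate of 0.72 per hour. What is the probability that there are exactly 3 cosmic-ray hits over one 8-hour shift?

Over the interval, μ = 0.72 × 8 = 5.76 (an 8-hour shift = 8 hours).
P(N = 3) = e^(−μ) μ^3/3! = e^(−5.76) · 5.76^3/6 ≈ 0.1004.

0.1004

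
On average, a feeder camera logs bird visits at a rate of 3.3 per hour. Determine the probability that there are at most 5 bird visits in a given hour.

With mean μ = 3.3 per hour,
P(N ≤ 5) = Σ_{j=0}^{5} e^(−μ) μ^j/j! ≈ 0.8829.

0.8829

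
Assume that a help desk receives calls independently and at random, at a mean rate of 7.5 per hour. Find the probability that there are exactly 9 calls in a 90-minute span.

0.1035

Over the interval, μ = 7.5 × 1.5 = 11.25 (a 90-minute span = 1.5 hours).
P(N = 9) = e^(−μ) μ^9/9! = e^(−11.25) · 11.25^9/362880 ≈ 0.1035.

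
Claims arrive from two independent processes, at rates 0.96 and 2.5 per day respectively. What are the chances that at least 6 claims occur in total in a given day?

Independent Poisson processes superpose: combined rate λ = 0.96 + 2.5 = 3.46 per day.
So μ = 3.46.
P(N ≥ 6) = 1 − P(N ≤ 5) ≈ 0.1371.

0.1371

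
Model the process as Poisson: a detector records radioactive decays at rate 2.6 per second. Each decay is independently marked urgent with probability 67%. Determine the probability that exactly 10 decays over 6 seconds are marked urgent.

Thinning: the decays that are marked urgent themselves form a Poisson process with rate 0.67 × 2.6 = 1.742 per second.
Over the interval, μ = 1.742 × 6 = 10.452 (6 seconds).
P(N = 10) = e^(−10.452) · 10.452^10/10! ≈ 0.1239.

0.1239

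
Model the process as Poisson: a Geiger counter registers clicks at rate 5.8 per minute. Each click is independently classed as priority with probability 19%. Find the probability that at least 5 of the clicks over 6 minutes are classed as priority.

Thinning: the clicks that are classed as priority themselves form a Poisson process with rate 0.19 × 5.8 = 1.102 per minute.
Over the interval, μ = 1.102 × 6 = 6.612 (6 minutes).
P(N ≥ 5) = 1 − P(N ≤ 4) ≈ 0.7886.

0.7886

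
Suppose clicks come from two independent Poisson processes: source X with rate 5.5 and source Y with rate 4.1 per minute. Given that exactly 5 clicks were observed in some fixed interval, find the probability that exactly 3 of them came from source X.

0.3430

Given the total, each event is independently from source X with probability p = λ_X/(λ_X+λ_Y) = 5.5/9.6 ≈ 0.5729.
So K ~ Binomial(5, 5.5/9.6): P(K = 3) = C(5,3) · (5.5/9.6)^3 · (4.1/9.6)^2 ≈ 0.3430.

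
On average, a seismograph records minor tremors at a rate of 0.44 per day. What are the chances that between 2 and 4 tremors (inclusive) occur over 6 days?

Over the interval, μ = 0.44 × 6 = 2.64 (6 days).
P(2 ≤ N ≤ 4) = Σ_{j=2}^{4} e^(−2.64) · 2.64^j/j! ≈ 0.6120.

0.6120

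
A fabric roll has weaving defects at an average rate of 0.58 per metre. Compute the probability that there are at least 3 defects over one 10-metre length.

0.9285

Over the interval, μ = 0.58 × 10 = 5.8 (a 10-metre length = 10 metres).
P(N ≥ 3) = 1 − P(N ≤ 2) = 1 − Σ_{j=0}^{2} e^(−μ) μ^j/j! ≈ 0.9285.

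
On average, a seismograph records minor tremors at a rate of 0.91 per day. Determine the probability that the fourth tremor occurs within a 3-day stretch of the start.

Over the interval, μ = 0.91 × 3 = 2.73 (a 3-day stretch = 3 days).
The fourth arrival falls in the interval iff at least 4 events occur there: P(S_4 ≤ t) = P(N ≥ 4) = 1 − P(N ≤ 3) ≈ 0.2925.

0.2925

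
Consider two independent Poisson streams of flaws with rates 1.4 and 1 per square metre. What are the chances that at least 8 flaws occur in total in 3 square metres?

Independent Poisson processes superpose: combined rate λ = 1.4 + 1 = 2.4 per square metre.
Over the interval, μ = 2.4 × 3 = 7.2 (3 square metres).
P(N ≥ 8) = 1 − P(N ≤ 7) ≈ 0.4311.

0.4311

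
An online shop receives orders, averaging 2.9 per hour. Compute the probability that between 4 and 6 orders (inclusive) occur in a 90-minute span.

0.4815

Over the interval, μ = 2.9 × 1.5 = 4.35 (a 90-minute span = 1.5 hours).
P(4 ≤ N ≤ 6) = Σ_{j=4}^{6} e^(−4.35) · 4.35^j/j! ≈ 0.4815.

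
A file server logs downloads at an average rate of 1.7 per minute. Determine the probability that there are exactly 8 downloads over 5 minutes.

0.1375

Over the interval, μ = 1.7 × 5 = 8.5 (5 minutes).
P(N = 8) = e^(−μ) μ^8/8! = e^(−8.5) · 8.5^8/40320 ≈ 0.1375.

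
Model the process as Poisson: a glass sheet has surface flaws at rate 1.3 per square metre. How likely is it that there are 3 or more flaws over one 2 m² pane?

0.4816

Over the interval, μ = 1.3 × 2 = 2.6 (a 2 m² pane = 2 square metres).
P(N ≥ 3) = 1 − P(N ≤ 2) = 1 − Σ_{j=0}^{2} e^(−μ) μ^j/j! ≈ 0.4816.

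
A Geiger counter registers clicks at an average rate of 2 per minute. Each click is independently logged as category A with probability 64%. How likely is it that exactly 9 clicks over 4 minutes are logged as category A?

Thinning: the clicks that are logged as category A themselves form a Poisson process with rate 0.64 × 2 = 1.28 per minute.
Over the interval, μ = 1.28 × 4 = 5.12 (4 minutes).
P(N = 9) = e^(−5.12) · 5.12^9/9! ≈ 0.0398.

0.0398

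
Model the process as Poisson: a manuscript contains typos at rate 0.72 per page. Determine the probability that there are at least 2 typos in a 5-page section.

0.8743

Over the interval, μ = 0.72 × 5 = 3.6 (a 5-page section = 5 pages).
P(N ≥ 2) = 1 − P(N ≤ 1) = 1 − Σ_{j=0}^{1} e^(−μ) μ^j/j! ≈ 0.8743.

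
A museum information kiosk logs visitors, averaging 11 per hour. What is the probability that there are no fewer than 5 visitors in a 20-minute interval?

0.3064

Over the interval, μ = 11 × 1/3 ≈ 3.66667 (a 20-minute interval = 1/3 hours).
P(N ≥ 5) = 1 − P(N ≤ 4) = 1 − Σ_{j=0}^{4} e^(−μ) μ^j/j! ≈ 0.3064.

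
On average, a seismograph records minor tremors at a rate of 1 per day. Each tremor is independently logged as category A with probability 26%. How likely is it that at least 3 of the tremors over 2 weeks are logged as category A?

0.7043

Thinning: the tremors that are logged as category A themselves form a Poisson process with rate 0.26 × 1 = 0.26 per day.
Over the interval, μ = 0.26 × 14 = 3.64 (2 weeks = 14 days).
P(N ≥ 3) = 1 − P(N ≤ 2) ≈ 0.7043.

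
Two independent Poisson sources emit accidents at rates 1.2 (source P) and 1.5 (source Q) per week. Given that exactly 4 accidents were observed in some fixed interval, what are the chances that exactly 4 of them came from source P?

0.0390

Given the total, each event is independently from source P with probability p = λ_P/(λ_P+λ_Q) = 1.2/2.7 ≈ 0.4444.
So K ~ Binomial(4, 1.2/2.7): P(K = 4) = C(4,4) · (1.2/2.7)^4 · (1.5/2.7)^0 ≈ 0.0390.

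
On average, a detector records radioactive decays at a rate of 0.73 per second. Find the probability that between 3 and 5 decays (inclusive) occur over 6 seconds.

Over the interval, μ = 0.73 × 6 = 4.38 (6 seconds).
P(3 ≤ N ≤ 5) = Σ_{j=3}^{5} e^(−4.38) · 4.38^j/j! ≈ 0.5357.

0.5357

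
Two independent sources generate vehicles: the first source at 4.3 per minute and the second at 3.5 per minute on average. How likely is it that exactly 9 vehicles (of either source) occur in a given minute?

0.1207

Independent Poisson processes superpose: combined rate λ = 4.3 + 3.5 = 7.8 per minute.
So μ = 7.8.
P(N = 9) = e^(−7.8) · 7.8^9/9! ≈ 0.1207.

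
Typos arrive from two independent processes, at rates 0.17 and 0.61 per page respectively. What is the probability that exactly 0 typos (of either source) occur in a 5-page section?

0.0202

Independent Poisson processes superpose: combined rate λ = 0.17 + 0.61 = 0.78 per page.
Over the interval, μ = 0.78 × 5 = 3.9 (a 5-page section = 5 pages).
P(N = 0) = e^(−3.9) · 3.9^0/0! ≈ 0.0202.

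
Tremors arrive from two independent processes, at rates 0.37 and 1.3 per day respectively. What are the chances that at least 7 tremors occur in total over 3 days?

0.2393

Independent Poisson processes superpose: combined rate λ = 0.37 + 1.3 = 1.67 per day.
Over the interval, μ = 1.67 × 3 = 5.01 (3 days).
P(N ≥ 7) = 1 − P(N ≤ 6) ≈ 0.2393.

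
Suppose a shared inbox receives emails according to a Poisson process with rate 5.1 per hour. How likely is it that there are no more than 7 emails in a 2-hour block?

0.2027

Over the interval, μ = 5.1 × 2 = 10.2 (a 2-hour block = 2 hours).
P(N ≤ 7) = Σ_{j=0}^{7} e^(−μ) μ^j/j! ≈ 0.2027.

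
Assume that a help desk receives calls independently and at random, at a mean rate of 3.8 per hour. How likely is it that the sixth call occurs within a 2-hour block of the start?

0.7693

Over the interval, μ = 3.8 × 2 = 7.6 (a 2-hour block = 2 hours).
The sixth arrival falls in the interval iff at least 6 events occur there: P(S_6 ≤ t) = P(N ≥ 6) = 1 − P(N ≤ 5) ≈ 0.7693.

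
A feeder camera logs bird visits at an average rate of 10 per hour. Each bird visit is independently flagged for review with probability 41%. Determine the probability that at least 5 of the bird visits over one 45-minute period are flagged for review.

0.1975

Thinning: the bird visits that are flagged for review themselves form a Poisson process with rate 0.41 × 10 = 4.1 per hour.
Over the interval, μ = 4.1 × 0.75 = 3.075 (a 45-minute period = 0.75 hours).
P(N ≥ 5) = 1 − P(N ≤ 4) ≈ 0.1975.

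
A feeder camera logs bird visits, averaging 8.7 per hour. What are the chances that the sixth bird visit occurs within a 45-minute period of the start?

Over the interval, μ = 8.7 × 0.75 = 6.525 (a 45-minute period = 0.75 hours).
The sixth arrival falls in the interval iff at least 6 events occur there: P(S_6 ≤ t) = P(N ≥ 6) = 1 − P(N ≤ 5) ≈ 0.6346.

0.6346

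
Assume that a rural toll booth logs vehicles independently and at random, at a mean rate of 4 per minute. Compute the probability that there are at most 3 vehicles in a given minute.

With mean μ = 4 per minute,
P(N ≤ 3) = Σ_{j=0}^{3} e^(−μ) μ^j/j! ≈ 0.4335.

0.4335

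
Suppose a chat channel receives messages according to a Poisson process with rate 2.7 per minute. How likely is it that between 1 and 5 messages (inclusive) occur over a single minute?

0.8761

With mean μ = 2.7 per minute,
P(1 ≤ N ≤ 5) = Σ_{j=1}^{5} e^(−2.7) · 2.7^j/j! ≈ 0.8761.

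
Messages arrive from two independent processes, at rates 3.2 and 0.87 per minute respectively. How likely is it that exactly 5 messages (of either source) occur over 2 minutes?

Independent Poisson processes superpose: combined rate λ = 3.2 + 0.87 = 4.07 per minute.
Over the interval, μ = 4.07 × 2 = 8.14 (2 minutes).
P(N = 5) = e^(−8.14) · 8.14^5/5! ≈ 0.0869.

0.0869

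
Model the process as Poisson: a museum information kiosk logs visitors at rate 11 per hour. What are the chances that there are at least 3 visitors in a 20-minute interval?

Over the interval, μ = 11 × 1/3 ≈ 3.66667 (a 20-minute interval = 1/3 hours).
P(N ≥ 3) = 1 − P(N ≤ 2) = 1 − Σ_{j=0}^{2} e^(−μ) μ^j/j! ≈ 0.7089.

0.7089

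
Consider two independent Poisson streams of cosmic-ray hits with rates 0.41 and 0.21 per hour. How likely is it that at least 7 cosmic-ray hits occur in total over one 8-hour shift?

0.2320

Independent Poisson processes superpose: combined rate λ = 0.41 + 0.21 = 0.62 per hour.
Over the interval, μ = 0.62 × 8 = 4.96 (an 8-hour shift = 8 hours).
P(N ≥ 7) = 1 − P(N ≤ 6) ≈ 0.2320.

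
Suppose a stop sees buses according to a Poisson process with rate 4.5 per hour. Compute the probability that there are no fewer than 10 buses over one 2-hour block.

Over the interval, μ = 4.5 × 2 = 9 (a 2-hour block = 2 hours).
P(N ≥ 10) = 1 − P(N ≤ 9) = 1 − Σ_{j=0}^{9} e^(−μ) μ^j/j! ≈ 0.4126.

0.4126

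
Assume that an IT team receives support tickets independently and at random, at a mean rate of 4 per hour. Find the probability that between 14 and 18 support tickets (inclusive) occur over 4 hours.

0.4678

Over the interval, μ = 4 × 4 = 16 (4 hours).
P(14 ≤ N ≤ 18) = Σ_{j=14}^{18} e^(−16) · 16^j/j! ≈ 0.4678.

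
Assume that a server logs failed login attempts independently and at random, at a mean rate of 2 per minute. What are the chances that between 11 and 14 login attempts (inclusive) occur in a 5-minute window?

0.3335

Over the interval, μ = 2 × 5 = 10 (a 5-minute window = 5 minutes).
P(11 ≤ N ≤ 14) = Σ_{j=11}^{14} e^(−10) · 10^j/j! ≈ 0.3335.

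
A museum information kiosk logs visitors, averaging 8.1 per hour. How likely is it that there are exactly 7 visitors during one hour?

With mean μ = 8.1 per hour,
P(N = 7) = e^(−μ) μ^7/7! = e^(−8.1) · 8.1^7/5040 ≈ 0.1378.

0.1378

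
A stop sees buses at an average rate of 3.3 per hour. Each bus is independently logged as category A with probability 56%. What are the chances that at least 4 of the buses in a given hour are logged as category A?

Thinning: the buses that are logged as category A themselves form a Poisson process with rate 0.56 × 3.3 = 1.848 per hour.
So μ = 1.848.
P(N ≥ 4) = 1 − P(N ≤ 3) ≈ 0.1165.

0.1165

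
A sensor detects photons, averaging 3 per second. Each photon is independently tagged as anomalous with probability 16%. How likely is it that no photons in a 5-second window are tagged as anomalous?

0.0907

Thinning: the photons that are tagged as anomalous themselves form a Poisson process with rate 0.16 × 3 = 0.48 per second.
Over the interval, μ = 0.48 × 5 = 2.4 (a 5-second window = 5 seconds).
P(N = 0) = e^(−2.4) · 2.4^0/0! ≈ 0.0907.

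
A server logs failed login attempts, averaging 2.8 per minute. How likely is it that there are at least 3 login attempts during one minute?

0.5305

With mean μ = 2.8 per minute,
P(N ≥ 3) = 1 − P(N ≤ 2) = 1 − Σ_{j=0}^{2} e^(−μ) μ^j/j! ≈ 0.5305.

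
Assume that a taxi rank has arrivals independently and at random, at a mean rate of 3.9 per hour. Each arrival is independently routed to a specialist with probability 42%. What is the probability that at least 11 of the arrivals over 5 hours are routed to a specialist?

0.2034

Thinning: the arrivals that are routed to a specialist themselves form a Poisson process with rate 0.42 × 3.9 = 1.638 per hour.
Over the interval, μ = 1.638 × 5 = 8.19 (5 hours).
P(N ≥ 11) = 1 − P(N ≤ 10) ≈ 0.2034.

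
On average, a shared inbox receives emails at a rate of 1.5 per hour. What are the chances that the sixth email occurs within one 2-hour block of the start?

Over the interval, μ = 1.5 × 2 = 3 (a 2-hour block = 2 hours).
The sixth arrival falls in the interval iff at least 6 events occur there: P(S_6 ≤ t) = P(N ≥ 6) = 1 − P(N ≤ 5) ≈ 0.0839.

0.0839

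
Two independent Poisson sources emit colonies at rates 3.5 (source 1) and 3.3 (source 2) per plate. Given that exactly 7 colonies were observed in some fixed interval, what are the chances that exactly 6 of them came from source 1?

Given the total, each event is independently from source 1 with probability p = λ_1/(λ_1+λ_2) = 3.5/6.8 ≈ 0.5147.
So K ~ Binomial(7, 3.5/6.8): P(K = 6) = C(7,6) · (3.5/6.8)^6 · (3.3/6.8)^1 ≈ 0.0632.

0.0632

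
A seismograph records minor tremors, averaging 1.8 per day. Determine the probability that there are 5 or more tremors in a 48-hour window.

0.2936

Over the interval, μ = 1.8 × 2 = 3.6 (a 48-hour window = 2 days).
P(N ≥ 5) = 1 − P(N ≤ 4) = 1 − Σ_{j=0}^{4} e^(−μ) μ^j/j! ≈ 0.2936.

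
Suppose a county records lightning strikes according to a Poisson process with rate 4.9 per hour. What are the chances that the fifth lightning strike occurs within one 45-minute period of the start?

0.3080

Over the interval, μ = 4.9 × 0.75 = 3.675 (a 45-minute period = 0.75 hours).
The fifth arrival falls in the interval iff at least 5 events occur there: P(S_5 ≤ t) = P(N ≥ 5) = 1 − P(N ≤ 4) ≈ 0.3080.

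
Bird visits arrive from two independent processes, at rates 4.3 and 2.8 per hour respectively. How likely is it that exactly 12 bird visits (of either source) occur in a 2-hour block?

0.0955

Independent Poisson processes superpose: combined rate λ = 4.3 + 2.8 = 7.1 per hour.
Over the interval, μ = 7.1 × 2 = 14.2 (a 2-hour block = 2 hours).
P(N = 12) = e^(−14.2) · 14.2^12/12! ≈ 0.0955.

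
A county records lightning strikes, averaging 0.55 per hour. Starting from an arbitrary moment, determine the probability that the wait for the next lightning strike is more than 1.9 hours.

The wait for the next event is exponential with rate λ = 0.55 per hour.
P(T > 1.9) = e^(−λt) = e^(−0.55 × 1.9) = e^(−1.045) ≈ 0.3517.

0.3517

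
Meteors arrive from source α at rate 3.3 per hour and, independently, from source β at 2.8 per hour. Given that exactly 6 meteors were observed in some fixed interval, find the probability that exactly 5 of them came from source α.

Given the total, each event is independently from source α with probability p = λ_α/(λ_α+λ_β) = 3.3/6.1 ≈ 0.5410.
So K ~ Binomial(6, 3.3/6.1): P(K = 5) = C(6,5) · (3.3/6.1)^5 · (2.8/6.1)^1 ≈ 0.1276.

0.1276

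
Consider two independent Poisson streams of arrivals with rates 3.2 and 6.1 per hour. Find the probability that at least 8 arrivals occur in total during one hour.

Independent Poisson processes superpose: combined rate λ = 3.2 + 6.1 = 9.3 per hour.
So μ = 9.3.
P(N ≥ 8) = 1 − P(N ≤ 7) ≈ 0.7100.

0.7100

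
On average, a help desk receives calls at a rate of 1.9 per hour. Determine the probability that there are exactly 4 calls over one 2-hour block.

Over the interval, μ = 1.9 × 2 = 3.8 (a 2-hour block = 2 hours).
P(N = 4) = e^(−μ) μ^4/4! = e^(−3.8) · 3.8^4/24 ≈ 0.1944.

0.1944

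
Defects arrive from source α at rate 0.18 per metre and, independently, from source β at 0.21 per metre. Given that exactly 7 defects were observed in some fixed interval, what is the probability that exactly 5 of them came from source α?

0.1275

Given the total, each event is independently from source α with probability p = λ_α/(λ_α+λ_β) = 0.18/0.39 ≈ 0.4615.
So K ~ Binomial(7, 0.18/0.39): P(K = 5) = C(7,5) · (0.18/0.39)^5 · (0.21/0.39)^2 ≈ 0.1275.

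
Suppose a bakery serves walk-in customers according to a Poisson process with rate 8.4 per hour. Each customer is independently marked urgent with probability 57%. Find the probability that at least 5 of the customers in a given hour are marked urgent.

Thinning: the customers that are marked urgent themselves form a Poisson process with rate 0.57 × 8.4 = 4.788 per hour.
So μ = 4.788.
P(N ≥ 5) = 1 − P(N ≤ 4) ≈ 0.5216.

0.5216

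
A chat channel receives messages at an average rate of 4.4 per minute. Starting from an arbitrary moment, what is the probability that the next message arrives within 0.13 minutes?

Inter-arrival times are exponential with rate λ = 4.4 per minute.
P(T ≤ 0.13) = 1 − e^(−λt) = 1 − e^(−4.4 × 0.13) = 1 − e^(−0.572) ≈ 0.4356.

0.4356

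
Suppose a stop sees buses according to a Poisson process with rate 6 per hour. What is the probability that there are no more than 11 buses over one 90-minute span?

Over the interval, μ = 6 × 1.5 = 9 (a 90-minute span = 1.5 hours).
P(N ≤ 11) = Σ_{j=0}^{11} e^(−μ) μ^j/j! ≈ 0.8030.

0.8030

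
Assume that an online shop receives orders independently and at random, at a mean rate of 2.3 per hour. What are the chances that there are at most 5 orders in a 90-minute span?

0.8642

Over the interval, μ = 2.3 × 1.5 = 3.45 (a 90-minute span = 1.5 hours).
P(N ≤ 5) = Σ_{j=0}^{5} e^(−μ) μ^j/j! ≈ 0.8642.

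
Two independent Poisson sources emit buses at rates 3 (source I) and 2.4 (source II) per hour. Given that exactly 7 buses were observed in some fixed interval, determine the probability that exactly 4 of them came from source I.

0.2927

Given the total, each event is independently from source I with probability p = λ_I/(λ_I+λ_II) = 3/5.4 ≈ 0.5556.
So K ~ Binomial(7, 3/5.4): P(K = 4) = C(7,4) · (3/5.4)^4 · (2.4/5.4)^3 ≈ 0.2927.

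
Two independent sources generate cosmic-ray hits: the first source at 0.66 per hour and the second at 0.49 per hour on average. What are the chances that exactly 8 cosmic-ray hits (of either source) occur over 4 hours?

0.0500

Independent Poisson processes superpose: combined rate λ = 0.66 + 0.49 = 1.15 per hour.
Over the interval, μ = 1.15 × 4 = 4.6 (4 hours).
P(N = 8) = e^(−4.6) · 4.6^8/8! ≈ 0.0500.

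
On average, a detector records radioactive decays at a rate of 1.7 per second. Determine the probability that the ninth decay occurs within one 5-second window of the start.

0.4769

Over the interval, μ = 1.7 × 5 = 8.5 (a 5-second window = 5 seconds).
The ninth arrival falls in the interval iff at least 9 events occur there: P(S_9 ≤ t) = P(N ≥ 9) = 1 − P(N ≤ 8) ≈ 0.4769.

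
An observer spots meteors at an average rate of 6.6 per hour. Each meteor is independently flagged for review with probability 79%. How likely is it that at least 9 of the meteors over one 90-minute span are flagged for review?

Thinning: the meteors that are flagged for review themselves form a Poisson process with rate 0.79 × 6.6 = 5.214 per hour.
Over the interval, μ = 5.214 × 1.5 = 7.821 (a 90-minute span = 1.5 hours).
P(N ≥ 9) = 1 − P(N ≤ 8) ≈ 0.3825.

0.3825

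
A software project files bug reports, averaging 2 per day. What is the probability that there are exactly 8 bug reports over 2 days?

0.0298

Over the interval, μ = 2 × 2 = 4 (2 days).
P(N = 8) = e^(−μ) μ^8/8! = e^(−4) · 4^8/40320 ≈ 0.0298.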